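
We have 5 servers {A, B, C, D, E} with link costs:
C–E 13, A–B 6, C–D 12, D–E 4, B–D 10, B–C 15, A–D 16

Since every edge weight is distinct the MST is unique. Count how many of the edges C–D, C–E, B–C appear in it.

1

Sort edges by weight, then run Kruskal:
D–E (4): add — endpoints in different components.
A–B (6): add — endpoints in different components.
B–D (10): add — endpoints in different components.
C–D (12): add — endpoints in different components.
MST edge set: {D–E, A–B, B–D, C–D}.
Of the listed edges, {C–D} are in the MST → 1.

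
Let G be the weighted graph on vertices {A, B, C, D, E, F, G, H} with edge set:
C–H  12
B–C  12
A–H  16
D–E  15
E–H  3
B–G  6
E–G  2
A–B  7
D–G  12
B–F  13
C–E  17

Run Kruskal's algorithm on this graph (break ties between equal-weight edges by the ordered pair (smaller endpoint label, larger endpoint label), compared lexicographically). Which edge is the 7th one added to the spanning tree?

B-F

Kruskal's algorithm — process edges by increasing weight (ties by edge label):
E–G (2): add — endpoints in different components.
E–H (3): add — endpoints in different components.
B–G (6): add — endpoints in different components.
A–B (7): add — endpoints in different components.
B–C (12): add — endpoints in different components.
C–H (12): skip — C and H already connected.
D–G (12): add — endpoints in different components.
B–F (13): add — endpoints in different components.
The 7th edge added is B–F.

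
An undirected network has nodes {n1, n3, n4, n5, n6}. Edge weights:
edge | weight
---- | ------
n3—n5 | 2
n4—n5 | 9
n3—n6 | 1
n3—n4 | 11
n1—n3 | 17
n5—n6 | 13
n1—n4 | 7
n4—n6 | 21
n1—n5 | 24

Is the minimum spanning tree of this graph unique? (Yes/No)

Kruskal's algorithm — process edges by increasing weight (ties by edge label):
n3—n6 (1): add. Components now {n5} {n3,n6} {n4} {n1}
n3—n5 (2): add. Components now {n3,n5,n6} {n4} {n1}
n1—n4 (7): add. Components now {n3,n5,n6} {n1,n4}
n4—n5 (9): add. Components now {n1,n3,n4,n5,n6}
Every non-tree edge has weight strictly greater than the heaviest edge on the tree path between its endpoints, so the MST is unique.

Yes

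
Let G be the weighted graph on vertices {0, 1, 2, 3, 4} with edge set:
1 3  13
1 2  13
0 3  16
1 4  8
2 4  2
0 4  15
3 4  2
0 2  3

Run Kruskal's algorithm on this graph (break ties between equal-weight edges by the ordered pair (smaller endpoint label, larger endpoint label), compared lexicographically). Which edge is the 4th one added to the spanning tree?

1-4

Sort edges by weight, then run Kruskal:
2 4 (2): add — endpoints in different components.
3 4 (2): add — endpoints in different components.
0 2 (3): add — endpoints in different components.
1 4 (8): add — endpoints in different components.
The 4th edge added is 1 4.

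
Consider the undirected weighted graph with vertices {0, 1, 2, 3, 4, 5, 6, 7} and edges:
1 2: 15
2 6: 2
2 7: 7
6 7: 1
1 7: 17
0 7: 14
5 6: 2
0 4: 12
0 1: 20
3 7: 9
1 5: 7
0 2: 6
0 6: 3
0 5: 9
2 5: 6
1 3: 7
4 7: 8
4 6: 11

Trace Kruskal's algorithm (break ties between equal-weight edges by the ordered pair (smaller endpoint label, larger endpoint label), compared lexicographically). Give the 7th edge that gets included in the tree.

Kruskal's algorithm — process edges by increasing weight (ties by edge label):
6 7 (1): add — endpoints in different components.
2 6 (2): add — endpoints in different components.
5 6 (2): add — endpoints in different components.
0 6 (3): add — endpoints in different components.
0 2 (6): skip — 0 and 2 already connected.
2 5 (6): skip — 2 and 5 already connected.
1 3 (7): add — endpoints in different components.
1 5 (7): add — endpoints in different components.
2 7 (7): skip — 2 and 7 already connected.
4 7 (8): add — endpoints in different components.
The 7th edge added is 4 7.

4-7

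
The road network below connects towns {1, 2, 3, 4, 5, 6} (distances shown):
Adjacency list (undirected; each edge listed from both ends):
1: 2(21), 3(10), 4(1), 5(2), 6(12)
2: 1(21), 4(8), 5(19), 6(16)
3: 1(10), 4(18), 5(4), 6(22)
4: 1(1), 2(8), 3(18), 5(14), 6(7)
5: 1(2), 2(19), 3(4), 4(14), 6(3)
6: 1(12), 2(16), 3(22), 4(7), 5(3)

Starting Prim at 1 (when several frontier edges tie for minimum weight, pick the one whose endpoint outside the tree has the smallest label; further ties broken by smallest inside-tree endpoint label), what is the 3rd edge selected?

Prim's algorithm from 1:
Step 1: frontier [1–4 1, 1–5 2, 1–3 10, 1–6 12, 1–2 21] → take 1–4 (1); add 4.
Step 2: frontier [1–5 2, 1–3 10, 1–6 12, 1–2 21, 4–6 7, 2–4 8, 4–5 14, 3–4 18] → take 1–5 (2); add 5.
Step 3: frontier [1–3 10, 1–6 12, 1–2 21, 4–6 7, 2–4 8, 3–4 18, 5–6 3, 3–5 4, 2–5 19] → take 5–6 (3); add 6.
Step 4: frontier [1–3 10, 1–2 21, 2–4 8, 3–4 18, 3–5 4, 2–5 19, 2–6 16, 3–6 22] → take 3–5 (4); add 3.
Step 5: frontier [1–2 21, 2–4 8, 2–5 19, 2–6 16] → take 2–4 (8); add 2.
The 3rd edge added is 5–6.

5-6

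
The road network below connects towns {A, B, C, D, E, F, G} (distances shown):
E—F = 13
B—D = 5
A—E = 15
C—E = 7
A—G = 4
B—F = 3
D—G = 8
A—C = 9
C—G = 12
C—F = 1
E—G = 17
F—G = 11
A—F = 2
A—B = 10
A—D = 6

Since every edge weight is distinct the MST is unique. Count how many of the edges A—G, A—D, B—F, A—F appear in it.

3

Kruskal: consider edges lightest-first.
C—F (1): add. Components now {A} {B} {C,F} {D} {E} {G}
A—F (2): add. Components now {A,C,F} {B} {D} {E} {G}
B—F (3): add. Components now {A,B,C,F} {D} {E} {G}
A—G (4): add. Components now {A,B,C,F,G} {D} {E}
B—D (5): add. Components now {A,B,C,D,F,G} {E}
A—D (6): skip — A and D already connected.
C—E (7): add. Components now {A,B,C,D,E,F,G}
MST edge set: {C—F, A—F, B—F, A—G, B—D, C—E}.
Of the listed edges, {A—G, B—F, A—F} are in the MST → 3.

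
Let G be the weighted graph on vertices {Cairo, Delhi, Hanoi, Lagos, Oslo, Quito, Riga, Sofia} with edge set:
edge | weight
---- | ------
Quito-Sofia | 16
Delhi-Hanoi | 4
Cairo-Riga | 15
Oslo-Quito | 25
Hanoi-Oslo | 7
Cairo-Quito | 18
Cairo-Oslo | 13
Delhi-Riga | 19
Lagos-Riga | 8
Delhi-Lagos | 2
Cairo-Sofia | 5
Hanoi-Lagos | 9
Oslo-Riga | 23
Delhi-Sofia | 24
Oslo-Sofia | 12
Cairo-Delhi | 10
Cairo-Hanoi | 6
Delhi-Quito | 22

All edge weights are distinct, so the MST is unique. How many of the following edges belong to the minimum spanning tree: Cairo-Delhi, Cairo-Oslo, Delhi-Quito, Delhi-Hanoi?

1

Kruskal's algorithm — process edges by increasing weight (ties by edge label):
Delhi-Lagos (2): add — endpoints in different components.
Delhi-Hanoi (4): add — endpoints in different components.
Cairo-Sofia (5): add — endpoints in different components.
Cairo-Hanoi (6): add — endpoints in different components.
Hanoi-Oslo (7): add — endpoints in different components.
Lagos-Riga (8): add — endpoints in different components.
Hanoi-Lagos (9): skip — Hanoi and Lagos already connected.
Cairo-Delhi (10): skip — Delhi and Cairo already connected.
Oslo-Sofia (12): skip — Sofia and Oslo already connected.
Cairo-Oslo (13): skip — Oslo and Cairo already connected.
Cairo-Riga (15): skip — Cairo and Riga already connected.
Quito-Sofia (16): add — endpoints in different components.
MST edge set: {Delhi-Lagos, Delhi-Hanoi, Cairo-Sofia, Cairo-Hanoi, Hanoi-Oslo, Lagos-Riga, Quito-Sofia}.
Of the listed edges, {Delhi-Hanoi} are in the MST → 1.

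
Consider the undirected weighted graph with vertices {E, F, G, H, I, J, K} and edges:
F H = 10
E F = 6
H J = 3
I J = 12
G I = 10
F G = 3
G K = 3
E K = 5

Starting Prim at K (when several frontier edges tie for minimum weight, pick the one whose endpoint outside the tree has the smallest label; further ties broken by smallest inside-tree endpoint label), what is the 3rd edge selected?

Prim, starting at K.
Step 1: cheapest edge leaving the tree is G K (3); add G.
Step 2: cheapest edge leaving the tree is F G (3); add F.
Step 3: cheapest edge leaving the tree is E K (5); add E.
Step 4: cheapest edge leaving the tree is F H (10); add H.
Step 5: cheapest edge leaving the tree is H J (3); add J.
Step 6: cheapest edge leaving the tree is G I (10); add I.
The 3rd edge added is E K.

E-K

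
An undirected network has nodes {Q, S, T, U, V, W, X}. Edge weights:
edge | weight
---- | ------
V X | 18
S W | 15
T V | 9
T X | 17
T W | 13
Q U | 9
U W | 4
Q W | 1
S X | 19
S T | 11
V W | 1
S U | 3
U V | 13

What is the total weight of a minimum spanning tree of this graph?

Prim, starting at S.
Step 1: cheapest edge leaving the tree is S U (3); add U.
Step 2: cheapest edge leaving the tree is U W (4); add W.
Step 3: cheapest edge leaving the tree is Q W (1); add Q.
Step 4: cheapest edge leaving the tree is V W (1); add V.
Step 5: cheapest edge leaving the tree is T V (9); add T.
Step 6: cheapest edge leaving the tree is T X (17); add X.
MST edges: S U, U W, Q W, V W, T V, T X; total weight 3+4+1+1+9+17 = 35.

35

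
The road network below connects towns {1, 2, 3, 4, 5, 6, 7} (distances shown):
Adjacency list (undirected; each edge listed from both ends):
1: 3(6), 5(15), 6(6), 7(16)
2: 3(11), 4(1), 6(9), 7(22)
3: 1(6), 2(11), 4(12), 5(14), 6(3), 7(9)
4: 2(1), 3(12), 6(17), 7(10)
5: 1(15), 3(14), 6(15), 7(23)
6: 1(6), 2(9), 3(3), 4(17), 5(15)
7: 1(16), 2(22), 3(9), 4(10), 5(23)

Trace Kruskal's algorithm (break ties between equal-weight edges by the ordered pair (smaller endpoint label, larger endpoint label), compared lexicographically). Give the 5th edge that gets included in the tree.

3-7

Sort edges by weight, then run Kruskal:
2-4 (1): add — endpoints in different components.
3-6 (3): add — endpoints in different components.
1-3 (6): add — endpoints in different components.
1-6 (6): skip — 1 and 6 already connected.
2-6 (9): add — endpoints in different components.
3-7 (9): add — endpoints in different components.
4-7 (10): skip — 4 and 7 already connected.
2-3 (11): skip — 2 and 3 already connected.
3-4 (12): skip — 3 and 4 already connected.
3-5 (14): add — endpoints in different components.
The 5th edge added is 3-7.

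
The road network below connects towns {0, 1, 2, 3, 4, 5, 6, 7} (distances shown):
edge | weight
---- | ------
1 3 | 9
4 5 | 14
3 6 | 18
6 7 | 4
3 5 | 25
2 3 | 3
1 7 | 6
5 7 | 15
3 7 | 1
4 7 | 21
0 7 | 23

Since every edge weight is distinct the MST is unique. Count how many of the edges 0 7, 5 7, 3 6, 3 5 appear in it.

Kruskal's algorithm — process edges by increasing weight (ties by edge label):
3 7 (1): add — endpoints in different components.
2 3 (3): add — endpoints in different components.
6 7 (4): add — endpoints in different components.
1 7 (6): add — endpoints in different components.
1 3 (9): skip — 1 and 3 already connected.
4 5 (14): add — endpoints in different components.
5 7 (15): add — endpoints in different components.
3 6 (18): skip — 3 and 6 already connected.
4 7 (21): skip — 4 and 7 already connected.
0 7 (23): add — endpoints in different components.
MST edge set: {3 7, 2 3, 6 7, 1 7, 4 5, 5 7, 0 7}.
Of the listed edges, {0 7, 5 7} are in the MST → 2.

2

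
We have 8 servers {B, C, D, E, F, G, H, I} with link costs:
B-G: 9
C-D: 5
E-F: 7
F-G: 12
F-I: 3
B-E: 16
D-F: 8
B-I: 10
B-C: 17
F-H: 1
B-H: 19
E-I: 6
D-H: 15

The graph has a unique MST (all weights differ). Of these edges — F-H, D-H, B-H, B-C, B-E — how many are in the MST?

Sort edges by weight, then run Kruskal:
F-H (1): add — endpoints in different components.
F-I (3): add — endpoints in different components.
C-D (5): add — endpoints in different components.
E-I (6): add — endpoints in different components.
E-F (7): skip — E and F already connected.
D-F (8): add — endpoints in different components.
B-G (9): add — endpoints in different components.
B-I (10): add — endpoints in different components.
MST edge set: {F-H, F-I, C-D, E-I, D-F, B-G, B-I}.
Of the listed edges, {F-H} are in the MST → 1.

1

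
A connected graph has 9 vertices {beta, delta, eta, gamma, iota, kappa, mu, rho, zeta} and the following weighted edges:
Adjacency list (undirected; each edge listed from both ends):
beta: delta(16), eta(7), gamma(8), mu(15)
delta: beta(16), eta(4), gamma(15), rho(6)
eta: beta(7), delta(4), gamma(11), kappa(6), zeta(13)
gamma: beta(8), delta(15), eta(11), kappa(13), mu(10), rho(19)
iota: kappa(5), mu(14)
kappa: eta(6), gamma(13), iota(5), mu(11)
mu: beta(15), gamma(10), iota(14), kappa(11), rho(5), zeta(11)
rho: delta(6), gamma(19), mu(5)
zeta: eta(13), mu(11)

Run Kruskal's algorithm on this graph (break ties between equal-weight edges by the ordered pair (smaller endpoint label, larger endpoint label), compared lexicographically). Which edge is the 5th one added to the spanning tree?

eta-kappa

Kruskal's algorithm — process edges by increasing weight (ties by edge label):
delta-eta (4): add — endpoints in different components.
iota-kappa (5): add — endpoints in different components.
mu-rho (5): add — endpoints in different components.
delta-rho (6): add — endpoints in different components.
eta-kappa (6): add — endpoints in different components.
beta-eta (7): add — endpoints in different components.
beta-gamma (8): add — endpoints in different components.
gamma-mu (10): skip — gamma and mu already connected.
eta-gamma (11): skip — gamma and eta already connected.
kappa-mu (11): skip — kappa and mu already connected.
mu-zeta (11): add — endpoints in different components.
The 5th edge added is eta-kappa.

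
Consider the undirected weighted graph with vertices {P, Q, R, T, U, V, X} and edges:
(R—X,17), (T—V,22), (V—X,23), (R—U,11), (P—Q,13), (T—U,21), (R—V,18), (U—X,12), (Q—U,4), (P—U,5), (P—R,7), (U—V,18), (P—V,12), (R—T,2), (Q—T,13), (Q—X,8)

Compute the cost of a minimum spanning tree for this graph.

38

Sort edges by weight, then run Kruskal:
R—T (2): add — endpoints in different components.
Q—U (4): add — endpoints in different components.
P—U (5): add — endpoints in different components.
P—R (7): add — endpoints in different components.
Q—X (8): add — endpoints in different components.
R—U (11): skip — U and R already connected.
P—V (12): add — endpoints in different components.
MST edges: R—T, Q—U, P—U, P—R, Q—X, P—V; total weight 2+4+5+7+8+12 = 38.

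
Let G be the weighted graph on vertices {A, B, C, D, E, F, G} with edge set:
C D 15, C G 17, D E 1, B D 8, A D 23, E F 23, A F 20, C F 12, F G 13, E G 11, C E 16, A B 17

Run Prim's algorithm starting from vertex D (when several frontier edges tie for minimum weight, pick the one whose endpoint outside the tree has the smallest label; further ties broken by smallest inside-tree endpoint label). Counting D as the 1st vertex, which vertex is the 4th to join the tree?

G

Prim's algorithm from D:
Step 1: frontier [D E 1, B D 8, C D 15, A D 23] → take D E (1); add E.
Step 2: frontier [B D 8, C D 15, A D 23, E G 11, C E 16, E F 23] → take B D (8); add B.
Step 3: frontier [A B 17, C D 15, A D 23, E G 11, C E 16, E F 23] → take E G (11); add G.
Step 4: frontier [A B 17, C D 15, A D 23, C E 16, E F 23, F G 13, C G 17] → take F G (13); add F.
Step 5: frontier [A B 17, C D 15, A D 23, C E 16, C F 12, A F 20, C G 17] → take C F (12); add C.
Step 6: frontier [A B 17, A D 23, A F 20] → take A B (17); add A.
Vertex order: D, E, B, G, F, C, A. The 4th vertex is G.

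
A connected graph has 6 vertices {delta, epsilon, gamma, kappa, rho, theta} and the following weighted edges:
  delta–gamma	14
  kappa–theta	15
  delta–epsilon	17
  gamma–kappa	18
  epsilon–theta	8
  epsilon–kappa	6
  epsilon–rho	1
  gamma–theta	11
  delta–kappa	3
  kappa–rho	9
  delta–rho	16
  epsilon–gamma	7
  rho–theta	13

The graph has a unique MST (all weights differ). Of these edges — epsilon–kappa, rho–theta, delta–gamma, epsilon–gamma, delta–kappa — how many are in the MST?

Kruskal's algorithm — process edges by increasing weight (ties by edge label):
epsilon–rho (1): add — endpoints in different components.
delta–kappa (3): add — endpoints in different components.
epsilon–kappa (6): add — endpoints in different components.
epsilon–gamma (7): add — endpoints in different components.
epsilon–theta (8): add — endpoints in different components.
MST edge set: {epsilon–rho, delta–kappa, epsilon–kappa, epsilon–gamma, epsilon–theta}.
Of the listed edges, {epsilon–kappa, epsilon–gamma, delta–kappa} are in the MST → 3.

3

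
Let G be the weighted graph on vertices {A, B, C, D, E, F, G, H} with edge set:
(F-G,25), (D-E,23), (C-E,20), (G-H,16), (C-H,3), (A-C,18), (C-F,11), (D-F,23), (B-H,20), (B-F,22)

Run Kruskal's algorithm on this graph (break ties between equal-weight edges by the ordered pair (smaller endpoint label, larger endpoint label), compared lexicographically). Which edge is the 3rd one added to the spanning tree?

G-H

Sort edges by weight, then run Kruskal:
C-H (3): add — endpoints in different components.
C-F (11): add — endpoints in different components.
G-H (16): add — endpoints in different components.
A-C (18): add — endpoints in different components.
B-H (20): add — endpoints in different components.
C-E (20): add — endpoints in different components.
B-F (22): skip — B and F already connected.
D-E (23): add — endpoints in different components.
The 3rd edge added is G-H.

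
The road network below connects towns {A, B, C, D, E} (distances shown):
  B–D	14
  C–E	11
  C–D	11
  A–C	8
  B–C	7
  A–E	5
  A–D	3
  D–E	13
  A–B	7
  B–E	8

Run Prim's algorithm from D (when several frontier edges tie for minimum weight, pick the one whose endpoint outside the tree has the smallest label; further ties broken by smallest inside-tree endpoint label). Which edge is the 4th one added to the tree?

Prim, starting at D.
Step 1: frontier [A–D 3, C–D 11, D–E 13, B–D 14] → take A–D (3); add A.
Step 2: frontier [A–E 5, A–B 7, A–C 8, C–D 11, D–E 13, B–D 14] → take A–E (5); add E.
Step 3: frontier [A–B 7, A–C 8, C–D 11, B–D 14, B–E 8, C–E 11] → take A–B (7); add B.
Step 4: frontier [A–C 8, B–C 7, C–D 11, C–E 11] → take B–C (7); add C.
The 4th edge added is B–C.

B-C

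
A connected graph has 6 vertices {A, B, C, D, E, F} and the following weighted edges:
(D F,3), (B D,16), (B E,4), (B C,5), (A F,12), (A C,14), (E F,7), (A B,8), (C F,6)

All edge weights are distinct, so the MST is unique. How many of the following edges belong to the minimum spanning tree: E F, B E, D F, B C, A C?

3

Kruskal: consider edges lightest-first.
D F (3): add. Components now {A} {B} {C} {D,F} {E}
B E (4): add. Components now {A} {B,E} {C} {D,F}
B C (5): add. Components now {A} {B,C,E} {D,F}
C F (6): add. Components now {A} {B,C,D,E,F}
E F (7): skip — E and F already connected.
A B (8): add. Components now {A,B,C,D,E,F}
MST edge set: {D F, B E, B C, C F, A B}.
Of the listed edges, {B E, D F, B C} are in the MST → 3.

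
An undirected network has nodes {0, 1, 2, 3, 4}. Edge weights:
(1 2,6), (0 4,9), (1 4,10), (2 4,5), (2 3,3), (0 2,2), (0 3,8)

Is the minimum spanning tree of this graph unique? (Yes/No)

Kruskal: consider edges lightest-first.
0 2 (2): add. Components now {0,2} {1} {3} {4}
2 3 (3): add. Components now {0,2,3} {1} {4}
2 4 (5): add. Components now {0,2,3,4} {1}
1 2 (6): add. Components now {0,1,2,3,4}
Every non-tree edge has weight strictly greater than the heaviest edge on the tree path between its endpoints, so the MST is unique.

Yes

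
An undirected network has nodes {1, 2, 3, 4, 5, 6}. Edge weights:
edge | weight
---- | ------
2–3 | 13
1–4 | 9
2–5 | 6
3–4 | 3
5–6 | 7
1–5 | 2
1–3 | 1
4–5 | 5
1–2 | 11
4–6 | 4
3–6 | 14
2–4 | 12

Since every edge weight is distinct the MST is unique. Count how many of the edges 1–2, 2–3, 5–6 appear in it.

0

Sort edges by weight, then run Kruskal:
1–3 (1): add. Components now {1,3} {2} {4} {5} {6}
1–5 (2): add. Components now {1,3,5} {2} {4} {6}
3–4 (3): add. Components now {1,3,4,5} {2} {6}
4–6 (4): add. Components now {1,3,4,5,6} {2}
4–5 (5): skip — 4 and 5 already connected.
2–5 (6): add. Components now {1,2,3,4,5,6}
MST edge set: {1–3, 1–5, 3–4, 4–6, 2–5}.
Of the listed edges, {} are in the MST → 0.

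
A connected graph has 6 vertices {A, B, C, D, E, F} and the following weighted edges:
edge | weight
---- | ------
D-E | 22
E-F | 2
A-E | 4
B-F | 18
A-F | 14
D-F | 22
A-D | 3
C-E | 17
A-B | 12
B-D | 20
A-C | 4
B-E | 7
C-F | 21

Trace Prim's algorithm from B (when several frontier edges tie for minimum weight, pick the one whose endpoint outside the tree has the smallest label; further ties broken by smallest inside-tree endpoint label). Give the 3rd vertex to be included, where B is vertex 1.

F

Prim, starting at B.
Step 1: frontier [B-E 7, A-B 12, B-F 18, B-D 20] → take B-E (7); add E.
Step 2: frontier [A-B 12, B-F 18, B-D 20, E-F 2, A-E 4, C-E 17, D-E 22] → take E-F (2); add F.
Step 3: frontier [A-B 12, B-D 20, A-E 4, C-E 17, D-E 22, A-F 14, C-F 21, D-F 22] → take A-E (4); add A.
Step 4: frontier [A-D 3, A-C 4, B-D 20, C-E 17, D-E 22, C-F 21, D-F 22] → take A-D (3); add D.
Step 5: frontier [A-C 4, C-E 17, C-F 21] → take A-C (4); add C.
Vertex order: B, E, F, A, D, C. The 3rd vertex is F.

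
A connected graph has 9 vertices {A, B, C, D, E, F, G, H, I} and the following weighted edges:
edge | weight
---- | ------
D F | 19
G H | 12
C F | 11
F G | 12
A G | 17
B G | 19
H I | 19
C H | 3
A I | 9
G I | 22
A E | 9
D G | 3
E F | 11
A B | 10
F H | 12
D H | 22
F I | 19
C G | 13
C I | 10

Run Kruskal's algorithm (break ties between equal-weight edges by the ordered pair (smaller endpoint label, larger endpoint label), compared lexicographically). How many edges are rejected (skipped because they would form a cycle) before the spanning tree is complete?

Kruskal: consider edges lightest-first.
C H (3): add — endpoints in different components.
D G (3): add — endpoints in different components.
A E (9): add — endpoints in different components.
A I (9): add — endpoints in different components.
A B (10): add — endpoints in different components.
C I (10): add — endpoints in different components.
C F (11): add — endpoints in different components.
E F (11): skip — E and F already connected.
F G (12): add — endpoints in different components.
Edges rejected before the tree was complete: 1.

1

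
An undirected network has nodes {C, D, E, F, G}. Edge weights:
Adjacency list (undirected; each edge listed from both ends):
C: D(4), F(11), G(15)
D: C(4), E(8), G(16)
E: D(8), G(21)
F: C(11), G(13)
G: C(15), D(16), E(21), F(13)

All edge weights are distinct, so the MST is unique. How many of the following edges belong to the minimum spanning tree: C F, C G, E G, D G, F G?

2

Kruskal's algorithm — process edges by increasing weight (ties by edge label):
C D (4): add. Components now {C,D} {E} {F} {G}
D E (8): add. Components now {C,D,E} {F} {G}
C F (11): add. Components now {C,D,E,F} {G}
F G (13): add. Components now {C,D,E,F,G}
MST edge set: {C D, D E, C F, F G}.
Of the listed edges, {C F, F G} are in the MST → 2.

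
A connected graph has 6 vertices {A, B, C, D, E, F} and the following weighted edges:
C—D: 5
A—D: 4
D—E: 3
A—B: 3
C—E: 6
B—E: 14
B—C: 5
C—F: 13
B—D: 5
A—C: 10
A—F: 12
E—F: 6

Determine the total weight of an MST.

Sort edges by weight, then run Kruskal:
A—B (3): add — endpoints in different components.
D—E (3): add — endpoints in different components.
A—D (4): add — endpoints in different components.
B—C (5): add — endpoints in different components.
B—D (5): skip — B and D already connected.
C—D (5): skip — C and D already connected.
C—E (6): skip — C and E already connected.
E—F (6): add — endpoints in different components.
MST edges: A—B, D—E, A—D, B—C, E—F; total weight 3+3+4+5+6 = 21.

21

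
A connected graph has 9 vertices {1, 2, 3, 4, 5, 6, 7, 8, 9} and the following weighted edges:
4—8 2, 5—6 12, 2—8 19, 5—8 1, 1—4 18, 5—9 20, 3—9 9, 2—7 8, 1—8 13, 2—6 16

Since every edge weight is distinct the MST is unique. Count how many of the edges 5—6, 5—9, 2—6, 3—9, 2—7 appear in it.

5

Sort edges by weight, then run Kruskal:
5—8 (1): add — endpoints in different components.
4—8 (2): add — endpoints in different components.
2—7 (8): add — endpoints in different components.
3—9 (9): add — endpoints in different components.
5—6 (12): add — endpoints in different components.
1—8 (13): add — endpoints in different components.
2—6 (16): add — endpoints in different components.
1—4 (18): skip — 1 and 4 already connected.
2—8 (19): skip — 2 and 8 already connected.
5—9 (20): add — endpoints in different components.
MST edge set: {5—8, 4—8, 2—7, 3—9, 5—6, 1—8, 2—6, 5—9}.
Of the listed edges, {5—6, 5—9, 2—6, 3—9, 2—7} are in the MST → 5.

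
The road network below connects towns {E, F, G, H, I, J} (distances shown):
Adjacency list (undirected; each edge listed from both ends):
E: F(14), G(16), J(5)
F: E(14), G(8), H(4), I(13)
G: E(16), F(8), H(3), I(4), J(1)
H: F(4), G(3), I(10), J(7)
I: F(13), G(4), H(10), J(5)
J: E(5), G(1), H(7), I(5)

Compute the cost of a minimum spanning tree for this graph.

17

Kruskal's algorithm — process edges by increasing weight (ties by edge label):
G-J (1): add. Components now {E} {F} {G,J} {H} {I}
G-H (3): add. Components now {E} {F} {G,H,J} {I}
F-H (4): add. Components now {E} {F,G,H,J} {I}
G-I (4): add. Components now {E} {F,G,H,I,J}
E-J (5): add. Components now {E,F,G,H,I,J}
MST edges: G-J, G-H, F-H, G-I, E-J; total weight 1+3+4+4+5 = 17.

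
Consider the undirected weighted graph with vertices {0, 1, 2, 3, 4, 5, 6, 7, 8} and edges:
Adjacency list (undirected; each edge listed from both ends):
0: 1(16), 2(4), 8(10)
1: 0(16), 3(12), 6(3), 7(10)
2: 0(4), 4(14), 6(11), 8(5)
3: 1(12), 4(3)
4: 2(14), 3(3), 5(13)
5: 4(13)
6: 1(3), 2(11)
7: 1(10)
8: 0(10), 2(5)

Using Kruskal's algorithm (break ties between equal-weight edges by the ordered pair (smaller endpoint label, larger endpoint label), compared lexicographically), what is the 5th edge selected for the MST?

Kruskal's algorithm — process edges by increasing weight (ties by edge label):
1–6 (3): add — endpoints in different components.
3–4 (3): add — endpoints in different components.
0–2 (4): add — endpoints in different components.
2–8 (5): add — endpoints in different components.
0–8 (10): skip — 0 and 8 already connected.
1–7 (10): add — endpoints in different components.
2–6 (11): add — endpoints in different components.
1–3 (12): add — endpoints in different components.
4–5 (13): add — endpoints in different components.
The 5th edge added is 1–7.

1-7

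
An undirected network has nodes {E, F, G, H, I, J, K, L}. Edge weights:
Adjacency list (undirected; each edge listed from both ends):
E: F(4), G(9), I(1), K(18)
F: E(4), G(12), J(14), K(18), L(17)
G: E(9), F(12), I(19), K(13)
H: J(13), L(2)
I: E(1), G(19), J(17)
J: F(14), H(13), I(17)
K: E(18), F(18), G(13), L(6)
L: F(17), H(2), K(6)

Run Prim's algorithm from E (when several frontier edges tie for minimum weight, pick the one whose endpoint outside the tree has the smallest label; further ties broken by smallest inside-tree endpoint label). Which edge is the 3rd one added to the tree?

E-G

Prim's algorithm from E:
Step 1: cheapest edge leaving the tree is E—I (1); add I.
Step 2: cheapest edge leaving the tree is E—F (4); add F.
Step 3: cheapest edge leaving the tree is E—G (9); add G.
Step 4: cheapest edge leaving the tree is G—K (13); add K.
Step 5: cheapest edge leaving the tree is K—L (6); add L.
Step 6: cheapest edge leaving the tree is H—L (2); add H.
Step 7: cheapest edge leaving the tree is H—J (13); add J.
The 3rd edge added is E—G.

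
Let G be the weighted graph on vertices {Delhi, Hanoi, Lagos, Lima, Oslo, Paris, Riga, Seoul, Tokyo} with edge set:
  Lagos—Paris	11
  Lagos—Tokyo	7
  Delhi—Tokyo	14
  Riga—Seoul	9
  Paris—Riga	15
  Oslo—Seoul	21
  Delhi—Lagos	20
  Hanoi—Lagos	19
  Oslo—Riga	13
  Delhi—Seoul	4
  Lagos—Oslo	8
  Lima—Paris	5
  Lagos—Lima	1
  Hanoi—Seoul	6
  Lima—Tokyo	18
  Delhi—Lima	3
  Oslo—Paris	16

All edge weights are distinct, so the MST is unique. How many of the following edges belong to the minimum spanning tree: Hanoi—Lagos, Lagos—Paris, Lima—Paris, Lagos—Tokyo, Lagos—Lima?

Kruskal: consider edges lightest-first.
Lagos—Lima (1): add — endpoints in different components.
Delhi—Lima (3): add — endpoints in different components.
Delhi—Seoul (4): add — endpoints in different components.
Lima—Paris (5): add — endpoints in different components.
Hanoi—Seoul (6): add — endpoints in different components.
Lagos—Tokyo (7): add — endpoints in different components.
Lagos—Oslo (8): add — endpoints in different components.
Riga—Seoul (9): add — endpoints in different components.
MST edge set: {Lagos—Lima, Delhi—Lima, Delhi—Seoul, Lima—Paris, Hanoi—Seoul, Lagos—Tokyo, Lagos—Oslo, Riga—Seoul}.
Of the listed edges, {Lima—Paris, Lagos—Tokyo, Lagos—Lima} are in the MST → 3.

3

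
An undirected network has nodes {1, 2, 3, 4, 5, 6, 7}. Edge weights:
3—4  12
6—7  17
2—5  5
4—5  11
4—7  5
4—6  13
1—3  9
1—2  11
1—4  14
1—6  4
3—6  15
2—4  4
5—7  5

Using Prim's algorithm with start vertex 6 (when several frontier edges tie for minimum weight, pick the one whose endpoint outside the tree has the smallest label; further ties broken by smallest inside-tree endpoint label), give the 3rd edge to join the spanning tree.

Prim, starting at 6.
Step 1: cheapest edge leaving the tree is 1—6 (4); add 1.
Step 2: cheapest edge leaving the tree is 1—3 (9); add 3.
Step 3: cheapest edge leaving the tree is 1—2 (11); add 2.
Step 4: cheapest edge leaving the tree is 2—4 (4); add 4.
Step 5: cheapest edge leaving the tree is 2—5 (5); add 5.
Step 6: cheapest edge leaving the tree is 4—7 (5); add 7.
The 3rd edge added is 1—2.

1-2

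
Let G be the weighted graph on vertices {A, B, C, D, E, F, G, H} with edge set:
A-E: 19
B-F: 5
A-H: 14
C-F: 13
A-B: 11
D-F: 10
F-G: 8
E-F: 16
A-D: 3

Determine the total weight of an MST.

Grow the tree from A using Prim:
Step 1: frontier [A-D 3, A-B 11, A-H 14, A-E 19] → take A-D (3); add D.
Step 2: frontier [A-B 11, A-H 14, A-E 19, D-F 10] → take D-F (10); add F.
Step 3: frontier [A-B 11, A-H 14, A-E 19, B-F 5, F-G 8, C-F 13, E-F 16] → take B-F (5); add B.
Step 4: frontier [A-H 14, A-E 19, F-G 8, C-F 13, E-F 16] → take F-G (8); add G.
Step 5: frontier [A-H 14, A-E 19, C-F 13, E-F 16] → take C-F (13); add C.
Step 6: frontier [A-H 14, A-E 19, E-F 16] → take A-H (14); add H.
Step 7: frontier [A-E 19, E-F 16] → take E-F (16); add E.
MST edges: A-D, D-F, B-F, F-G, C-F, A-H, E-F; total weight 3+10+5+8+13+14+16 = 69.

69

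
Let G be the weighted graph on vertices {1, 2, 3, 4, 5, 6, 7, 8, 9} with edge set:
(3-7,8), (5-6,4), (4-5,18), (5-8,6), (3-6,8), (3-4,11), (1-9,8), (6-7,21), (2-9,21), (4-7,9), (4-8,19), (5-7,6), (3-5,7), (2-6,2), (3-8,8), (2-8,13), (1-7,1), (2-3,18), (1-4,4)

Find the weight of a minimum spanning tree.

38

Grow the tree from 8 using Prim:
Step 1: cheapest edge leaving the tree is 5-8 (6); add 5.
Step 2: cheapest edge leaving the tree is 5-6 (4); add 6.
Step 3: cheapest edge leaving the tree is 2-6 (2); add 2.
Step 4: cheapest edge leaving the tree is 5-7 (6); add 7.
Step 5: cheapest edge leaving the tree is 1-7 (1); add 1.
Step 6: cheapest edge leaving the tree is 1-4 (4); add 4.
Step 7: cheapest edge leaving the tree is 3-5 (7); add 3.
Step 8: cheapest edge leaving the tree is 1-9 (8); add 9.
MST edges: 5-8, 5-6, 2-6, 5-7, 1-7, 1-4, 3-5, 1-9; total weight 6+4+2+6+1+4+7+8 = 38.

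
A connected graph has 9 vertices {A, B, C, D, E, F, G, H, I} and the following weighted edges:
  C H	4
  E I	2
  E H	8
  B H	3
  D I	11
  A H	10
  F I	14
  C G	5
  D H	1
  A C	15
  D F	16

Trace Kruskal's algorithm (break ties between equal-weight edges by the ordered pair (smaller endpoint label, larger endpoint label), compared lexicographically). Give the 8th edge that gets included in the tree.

Kruskal: consider edges lightest-first.
D H (1): add — endpoints in different components.
E I (2): add — endpoints in different components.
B H (3): add — endpoints in different components.
C H (4): add — endpoints in different components.
C G (5): add — endpoints in different components.
E H (8): add — endpoints in different components.
A H (10): add — endpoints in different components.
D I (11): skip — D and I already connected.
F I (14): add — endpoints in different components.
The 8th edge added is F I.

F-I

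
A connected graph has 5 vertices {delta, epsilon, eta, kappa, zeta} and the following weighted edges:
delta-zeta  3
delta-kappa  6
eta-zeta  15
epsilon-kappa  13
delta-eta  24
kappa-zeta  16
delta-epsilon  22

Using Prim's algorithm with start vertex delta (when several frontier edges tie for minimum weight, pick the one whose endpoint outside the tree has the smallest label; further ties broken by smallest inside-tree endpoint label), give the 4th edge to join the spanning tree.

eta-zeta

Prim's algorithm from delta:
Step 1: cheapest edge leaving the tree is delta-zeta (3); add zeta.
Step 2: cheapest edge leaving the tree is delta-kappa (6); add kappa.
Step 3: cheapest edge leaving the tree is epsilon-kappa (13); add epsilon.
Step 4: cheapest edge leaving the tree is eta-zeta (15); add eta.
The 4th edge added is eta-zeta.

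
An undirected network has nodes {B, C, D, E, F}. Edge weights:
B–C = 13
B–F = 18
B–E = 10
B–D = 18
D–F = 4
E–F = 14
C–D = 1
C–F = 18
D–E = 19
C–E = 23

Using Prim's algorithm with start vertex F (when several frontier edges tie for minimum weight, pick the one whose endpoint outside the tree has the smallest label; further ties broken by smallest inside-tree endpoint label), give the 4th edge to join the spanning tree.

Grow the tree from F using Prim:
Step 1: cheapest edge leaving the tree is D–F (4); add D.
Step 2: cheapest edge leaving the tree is C–D (1); add C.
Step 3: cheapest edge leaving the tree is B–C (13); add B.
Step 4: cheapest edge leaving the tree is B–E (10); add E.
The 4th edge added is B–E.

B-E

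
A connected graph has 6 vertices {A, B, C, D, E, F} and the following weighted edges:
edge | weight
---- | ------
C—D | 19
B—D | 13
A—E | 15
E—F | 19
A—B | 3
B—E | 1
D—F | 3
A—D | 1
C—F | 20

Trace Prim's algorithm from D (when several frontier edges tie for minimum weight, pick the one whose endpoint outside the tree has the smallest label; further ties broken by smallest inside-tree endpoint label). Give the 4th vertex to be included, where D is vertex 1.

E

Prim's algorithm from D:
Step 1: frontier [A—D 1, D—F 3, B—D 13, C—D 19] → take A—D (1); add A.
Step 2: frontier [A—B 3, A—E 15, D—F 3, B—D 13, C—D 19] → take A—B (3); add B.
Step 3: frontier [A—E 15, B—E 1, D—F 3, C—D 19] → take B—E (1); add E.
Step 4: frontier [D—F 3, C—D 19, E—F 19] → take D—F (3); add F.
Step 5: frontier [C—D 19, C—F 20] → take C—D (19); add C.
Vertex order: D, A, B, E, F, C. The 4th vertex is E.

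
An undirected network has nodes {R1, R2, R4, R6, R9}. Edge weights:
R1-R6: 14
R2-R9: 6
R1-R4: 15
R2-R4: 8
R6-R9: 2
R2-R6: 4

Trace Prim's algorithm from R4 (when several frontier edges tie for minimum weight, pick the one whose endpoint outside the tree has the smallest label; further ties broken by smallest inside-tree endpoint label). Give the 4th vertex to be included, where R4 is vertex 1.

R9

Prim's algorithm from R4:
Step 1: frontier [R2-R4 8, R1-R4 15] → take R2-R4 (8); add R2.
Step 2: frontier [R2-R6 4, R2-R9 6, R1-R4 15] → take R2-R6 (4); add R6.
Step 3: frontier [R2-R9 6, R1-R4 15, R6-R9 2, R1-R6 14] → take R6-R9 (2); add R9.
Step 4: frontier [R1-R4 15, R1-R6 14] → take R1-R6 (14); add R1.
Vertex order: R4, R2, R6, R9, R1. The 4th vertex is R9.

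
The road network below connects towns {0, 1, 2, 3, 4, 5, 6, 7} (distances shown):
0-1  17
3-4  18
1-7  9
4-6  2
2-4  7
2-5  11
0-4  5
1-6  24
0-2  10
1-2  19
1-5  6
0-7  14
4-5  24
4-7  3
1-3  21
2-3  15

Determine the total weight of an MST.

47

Kruskal: consider edges lightest-first.
4-6 (2): add — endpoints in different components.
4-7 (3): add — endpoints in different components.
0-4 (5): add — endpoints in different components.
1-5 (6): add — endpoints in different components.
2-4 (7): add — endpoints in different components.
1-7 (9): add — endpoints in different components.
0-2 (10): skip — 0 and 2 already connected.
2-5 (11): skip — 2 and 5 already connected.
0-7 (14): skip — 0 and 7 already connected.
2-3 (15): add — endpoints in different components.
MST edges: 4-6, 4-7, 0-4, 1-5, 2-4, 1-7, 2-3; total weight 2+3+5+6+7+9+15 = 47.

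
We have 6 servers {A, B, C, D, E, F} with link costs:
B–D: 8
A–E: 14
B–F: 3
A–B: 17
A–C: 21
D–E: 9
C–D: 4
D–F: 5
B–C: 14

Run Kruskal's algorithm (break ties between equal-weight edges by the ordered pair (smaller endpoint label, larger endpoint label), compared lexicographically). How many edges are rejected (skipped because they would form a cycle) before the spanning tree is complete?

Sort edges by weight, then run Kruskal:
B–F (3): add — endpoints in different components.
C–D (4): add — endpoints in different components.
D–F (5): add — endpoints in different components.
B–D (8): skip — B and D already connected.
D–E (9): add — endpoints in different components.
A–E (14): add — endpoints in different components.
Edges rejected before the tree was complete: 1.

1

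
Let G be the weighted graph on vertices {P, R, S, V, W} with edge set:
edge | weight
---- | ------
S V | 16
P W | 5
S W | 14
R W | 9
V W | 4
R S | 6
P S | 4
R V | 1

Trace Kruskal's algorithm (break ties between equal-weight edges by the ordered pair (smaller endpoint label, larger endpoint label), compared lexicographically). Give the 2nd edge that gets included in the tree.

Kruskal's algorithm — process edges by increasing weight (ties by edge label):
R V (1): add. Components now {W} {S} {R,V} {P}
P S (4): add. Components now {W} {P,S} {R,V}
V W (4): add. Components now {R,V,W} {P,S}
P W (5): add. Components now {P,R,S,V,W}
The 2nd edge added is P S.

P-S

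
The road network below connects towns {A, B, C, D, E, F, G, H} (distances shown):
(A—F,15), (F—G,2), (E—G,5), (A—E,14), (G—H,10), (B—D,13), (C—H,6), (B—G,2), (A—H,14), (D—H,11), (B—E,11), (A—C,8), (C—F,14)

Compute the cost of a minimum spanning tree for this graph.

Prim, starting at G.
Step 1: cheapest edge leaving the tree is B—G (2); add B.
Step 2: cheapest edge leaving the tree is F—G (2); add F.
Step 3: cheapest edge leaving the tree is E—G (5); add E.
Step 4: cheapest edge leaving the tree is G—H (10); add H.
Step 5: cheapest edge leaving the tree is C—H (6); add C.
Step 6: cheapest edge leaving the tree is A—C (8); add A.
Step 7: cheapest edge leaving the tree is D—H (11); add D.
MST edges: B—G, F—G, E—G, G—H, C—H, A—C, D—H; total weight 2+2+5+10+6+8+11 = 44.

44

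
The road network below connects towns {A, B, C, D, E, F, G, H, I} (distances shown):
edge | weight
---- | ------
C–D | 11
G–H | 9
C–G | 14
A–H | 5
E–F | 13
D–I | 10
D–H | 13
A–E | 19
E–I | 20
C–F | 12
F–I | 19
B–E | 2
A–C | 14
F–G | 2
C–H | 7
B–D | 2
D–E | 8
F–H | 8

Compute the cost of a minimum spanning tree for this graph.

Prim's algorithm from C:
Step 1: cheapest edge leaving the tree is C–H (7); add H.
Step 2: cheapest edge leaving the tree is A–H (5); add A.
Step 3: cheapest edge leaving the tree is F–H (8); add F.
Step 4: cheapest edge leaving the tree is F–G (2); add G.
Step 5: cheapest edge leaving the tree is C–D (11); add D.
Step 6: cheapest edge leaving the tree is B–D (2); add B.
Step 7: cheapest edge leaving the tree is B–E (2); add E.
Step 8: cheapest edge leaving the tree is D–I (10); add I.
MST edges: C–H, A–H, F–H, F–G, C–D, B–D, B–E, D–I; total weight 7+5+8+2+11+2+2+10 = 47.

47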